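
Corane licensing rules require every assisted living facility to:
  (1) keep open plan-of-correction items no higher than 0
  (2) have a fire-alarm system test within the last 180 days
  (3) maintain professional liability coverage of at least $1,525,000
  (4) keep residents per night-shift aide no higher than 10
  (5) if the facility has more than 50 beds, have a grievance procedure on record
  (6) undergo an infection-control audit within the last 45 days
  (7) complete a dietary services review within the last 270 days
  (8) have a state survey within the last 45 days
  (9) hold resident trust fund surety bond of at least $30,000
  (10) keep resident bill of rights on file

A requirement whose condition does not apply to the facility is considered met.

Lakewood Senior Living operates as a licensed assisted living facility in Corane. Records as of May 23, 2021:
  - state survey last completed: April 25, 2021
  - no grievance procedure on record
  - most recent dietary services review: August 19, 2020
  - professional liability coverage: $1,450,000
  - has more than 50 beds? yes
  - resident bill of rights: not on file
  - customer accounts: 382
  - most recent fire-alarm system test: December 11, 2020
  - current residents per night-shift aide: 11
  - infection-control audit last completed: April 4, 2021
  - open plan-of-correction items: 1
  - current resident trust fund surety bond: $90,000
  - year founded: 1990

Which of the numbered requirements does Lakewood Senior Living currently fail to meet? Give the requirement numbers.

1. open plan-of-correction items 1 > 0 → not met
2. fire-alarm system test 163 days ago vs limit 180 → met
3. professional liability coverage $1,450,000 < $1,525,000 → not met
4. residents per night-shift aide 11 > 10 → not met
5. condition 'has more than 50 beds' holds; grievance procedure absent → not met
6. infection-control audit 49 days ago vs limit 45 → not met
7. dietary services review 277 days ago vs limit 270 → not met
8. state survey 28 days ago vs limit 45 → met
9. resident trust fund surety bond $90,000 ≥ $30,000 → met
10. resident bill of rights absent → not met
Not met: 1, 3, 4, 5, 6, 7, 10

1, 3, 4, 5, 6, 7, 10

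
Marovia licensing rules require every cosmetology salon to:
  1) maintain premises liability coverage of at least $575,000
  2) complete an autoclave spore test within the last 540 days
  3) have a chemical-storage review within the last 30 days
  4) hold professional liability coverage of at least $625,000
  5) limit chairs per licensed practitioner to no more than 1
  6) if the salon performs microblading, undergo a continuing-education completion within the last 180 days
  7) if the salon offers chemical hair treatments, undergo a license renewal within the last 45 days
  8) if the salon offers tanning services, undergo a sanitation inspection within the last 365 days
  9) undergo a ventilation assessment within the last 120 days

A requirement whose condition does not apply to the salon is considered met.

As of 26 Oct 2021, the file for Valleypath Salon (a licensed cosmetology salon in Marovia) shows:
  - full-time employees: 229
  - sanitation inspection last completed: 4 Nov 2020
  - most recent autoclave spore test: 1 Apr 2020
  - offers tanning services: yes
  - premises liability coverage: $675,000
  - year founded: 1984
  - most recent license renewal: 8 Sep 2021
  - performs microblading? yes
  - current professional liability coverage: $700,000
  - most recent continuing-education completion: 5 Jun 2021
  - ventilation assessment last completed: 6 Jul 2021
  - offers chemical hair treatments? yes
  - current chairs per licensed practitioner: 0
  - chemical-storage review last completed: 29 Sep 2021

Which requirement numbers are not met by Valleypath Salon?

1. premises liability coverage $675,000 ≥ $575,000 → met
2. autoclave spore test 573 days ago vs limit 540 → not met
3. chemical-storage review 27 days ago vs limit 30 → met
4. professional liability coverage $700,000 ≥ $625,000 → met
5. chairs per licensed practitioner 0 ≤ 1 → met
6. condition 'performs microblading' holds; continuing-education completion 143 days ago vs limit 180 → met
7. condition 'offers chemical hair treatments' holds; license renewal 48 days ago vs limit 45 → not met
8. condition 'offers tanning services' holds; sanitation inspection 356 days ago vs limit 365 → met
9. ventilation assessment 112 days ago vs limit 120 → met
Not met: 2, 7

2, 7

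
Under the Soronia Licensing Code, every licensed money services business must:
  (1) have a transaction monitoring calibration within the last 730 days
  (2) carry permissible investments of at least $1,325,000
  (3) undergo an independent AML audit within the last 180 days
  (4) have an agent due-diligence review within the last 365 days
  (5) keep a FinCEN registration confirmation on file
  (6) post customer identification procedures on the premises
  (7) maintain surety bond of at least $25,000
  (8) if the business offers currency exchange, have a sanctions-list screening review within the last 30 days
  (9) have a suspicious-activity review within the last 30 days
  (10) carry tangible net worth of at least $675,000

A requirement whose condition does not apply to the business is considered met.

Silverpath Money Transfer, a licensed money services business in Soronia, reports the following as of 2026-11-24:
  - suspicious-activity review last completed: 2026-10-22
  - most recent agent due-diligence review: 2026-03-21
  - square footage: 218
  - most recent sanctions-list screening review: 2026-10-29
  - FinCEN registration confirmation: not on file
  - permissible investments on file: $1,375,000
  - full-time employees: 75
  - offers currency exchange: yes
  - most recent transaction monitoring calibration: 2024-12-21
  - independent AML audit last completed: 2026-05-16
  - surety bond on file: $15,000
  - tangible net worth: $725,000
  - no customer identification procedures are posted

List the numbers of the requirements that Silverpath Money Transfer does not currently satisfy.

3, 5, 6, 7, 9

1. transaction monitoring calibration 703 days ago vs limit 730 → met
2. permissible investments $1,375,000 ≥ $1,325,000 → met
3. independent AML audit 192 days ago vs limit 180 → not met
4. agent due-diligence review 248 days ago vs limit 365 → met
5. FinCEN registration confirmation absent → not met
6. customer identification procedures absent → not met
7. surety bond $15,000 < $25,000 → not met
8. condition 'offers currency exchange' holds; sanctions-list screening review 26 days ago vs limit 30 → met
9. suspicious-activity review 33 days ago vs limit 30 → not met
10. tangible net worth $725,000 ≥ $675,000 → met
Not met: 3, 5, 6, 7, 9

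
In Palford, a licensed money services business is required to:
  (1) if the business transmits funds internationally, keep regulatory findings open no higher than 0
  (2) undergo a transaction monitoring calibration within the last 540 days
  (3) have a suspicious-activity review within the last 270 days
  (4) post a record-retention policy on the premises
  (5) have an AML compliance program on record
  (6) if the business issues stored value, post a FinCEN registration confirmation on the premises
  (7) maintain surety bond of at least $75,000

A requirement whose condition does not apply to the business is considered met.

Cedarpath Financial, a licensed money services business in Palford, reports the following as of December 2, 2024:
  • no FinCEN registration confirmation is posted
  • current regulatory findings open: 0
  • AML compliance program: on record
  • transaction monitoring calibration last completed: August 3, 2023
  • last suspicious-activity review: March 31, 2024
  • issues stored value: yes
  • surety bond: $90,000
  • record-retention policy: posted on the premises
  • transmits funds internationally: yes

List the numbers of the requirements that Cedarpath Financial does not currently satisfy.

1. condition 'transmits funds internationally' holds; regulatory findings open 0 ≤ 0 → met
2. transaction monitoring calibration 487 days ago vs limit 540 → met
3. suspicious-activity review 246 days ago vs limit 270 → met
4. record-retention policy present → met
5. AML compliance program present → met
6. condition 'issues stored value' holds; FinCEN registration confirmation absent → not met
7. surety bond $90,000 ≥ $75,000 → met
Not met: 6

6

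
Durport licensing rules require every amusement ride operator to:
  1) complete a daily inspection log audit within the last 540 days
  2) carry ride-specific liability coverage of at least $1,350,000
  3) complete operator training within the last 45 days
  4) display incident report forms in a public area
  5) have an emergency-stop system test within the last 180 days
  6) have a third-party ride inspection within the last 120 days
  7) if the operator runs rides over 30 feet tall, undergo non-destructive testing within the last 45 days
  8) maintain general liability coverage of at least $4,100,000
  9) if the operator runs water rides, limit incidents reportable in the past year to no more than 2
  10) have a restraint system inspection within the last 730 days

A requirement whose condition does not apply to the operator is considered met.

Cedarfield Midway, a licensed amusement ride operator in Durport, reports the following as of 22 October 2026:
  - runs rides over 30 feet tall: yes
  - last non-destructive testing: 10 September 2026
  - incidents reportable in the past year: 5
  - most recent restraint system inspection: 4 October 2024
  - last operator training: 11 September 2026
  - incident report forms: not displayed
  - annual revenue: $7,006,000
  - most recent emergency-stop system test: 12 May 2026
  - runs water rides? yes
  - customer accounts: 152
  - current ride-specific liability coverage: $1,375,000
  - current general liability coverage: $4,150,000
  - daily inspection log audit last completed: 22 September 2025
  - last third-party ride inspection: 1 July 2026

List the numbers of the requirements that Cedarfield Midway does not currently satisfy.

4, 9, 10

1. daily inspection log audit 395 days ago vs limit 540 → met
2. ride-specific liability coverage $1,375,000 ≥ $1,350,000 → met
3. operator training 41 days ago vs limit 45 → met
4. incident report forms absent → not met
5. emergency-stop system test 163 days ago vs limit 180 → met
6. third-party ride inspection 113 days ago vs limit 120 → met
7. condition 'runs rides over 30 feet tall' holds; non-destructive testing 42 days ago vs limit 45 → met
8. general liability coverage $4,150,000 ≥ $4,100,000 → met
9. condition 'runs water rides' holds; incidents reportable in the past year 5 > 2 → not met
10. restraint system inspection 748 days ago vs limit 730 → not met
Not met: 4, 9, 10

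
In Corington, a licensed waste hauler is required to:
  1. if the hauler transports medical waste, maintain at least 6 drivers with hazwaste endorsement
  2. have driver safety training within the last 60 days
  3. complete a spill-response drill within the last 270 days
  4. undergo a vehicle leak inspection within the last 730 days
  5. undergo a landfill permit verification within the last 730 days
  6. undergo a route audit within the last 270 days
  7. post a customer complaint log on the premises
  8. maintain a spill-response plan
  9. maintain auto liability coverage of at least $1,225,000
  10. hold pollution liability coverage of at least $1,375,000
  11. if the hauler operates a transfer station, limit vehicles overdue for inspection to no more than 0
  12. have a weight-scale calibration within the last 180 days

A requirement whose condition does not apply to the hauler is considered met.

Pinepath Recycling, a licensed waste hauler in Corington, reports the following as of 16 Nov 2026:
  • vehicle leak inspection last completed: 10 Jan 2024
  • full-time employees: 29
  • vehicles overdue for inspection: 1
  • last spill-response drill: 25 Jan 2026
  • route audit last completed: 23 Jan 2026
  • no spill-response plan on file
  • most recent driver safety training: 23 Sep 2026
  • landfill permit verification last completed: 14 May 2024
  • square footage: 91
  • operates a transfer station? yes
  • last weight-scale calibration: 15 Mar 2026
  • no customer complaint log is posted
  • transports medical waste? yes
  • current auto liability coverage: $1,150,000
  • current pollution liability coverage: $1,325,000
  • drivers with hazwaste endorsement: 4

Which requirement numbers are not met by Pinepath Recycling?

1, 3, 4, 5, 6, 7, 8, 9, 10, 11, 12

1. condition 'transports medical waste' holds; drivers with hazwaste endorsement 4 < 6 → not met
2. driver safety training 54 days ago vs limit 60 → met
3. spill-response drill 295 days ago vs limit 270 → not met
4. vehicle leak inspection 1041 days ago vs limit 730 → not met
5. landfill permit verification 916 days ago vs limit 730 → not met
6. route audit 297 days ago vs limit 270 → not met
7. customer complaint log absent → not met
8. spill-response plan absent → not met
9. auto liability coverage $1,150,000 < $1,225,000 → not met
10. pollution liability coverage $1,325,000 < $1,375,000 → not met
11. condition 'operates a transfer station' holds; vehicles overdue for inspection 1 > 0 → not met
12. weight-scale calibration 246 days ago vs limit 180 → not met
Not met: 1, 3, 4, 5, 6, 7, 8, 9, 10, 11, 12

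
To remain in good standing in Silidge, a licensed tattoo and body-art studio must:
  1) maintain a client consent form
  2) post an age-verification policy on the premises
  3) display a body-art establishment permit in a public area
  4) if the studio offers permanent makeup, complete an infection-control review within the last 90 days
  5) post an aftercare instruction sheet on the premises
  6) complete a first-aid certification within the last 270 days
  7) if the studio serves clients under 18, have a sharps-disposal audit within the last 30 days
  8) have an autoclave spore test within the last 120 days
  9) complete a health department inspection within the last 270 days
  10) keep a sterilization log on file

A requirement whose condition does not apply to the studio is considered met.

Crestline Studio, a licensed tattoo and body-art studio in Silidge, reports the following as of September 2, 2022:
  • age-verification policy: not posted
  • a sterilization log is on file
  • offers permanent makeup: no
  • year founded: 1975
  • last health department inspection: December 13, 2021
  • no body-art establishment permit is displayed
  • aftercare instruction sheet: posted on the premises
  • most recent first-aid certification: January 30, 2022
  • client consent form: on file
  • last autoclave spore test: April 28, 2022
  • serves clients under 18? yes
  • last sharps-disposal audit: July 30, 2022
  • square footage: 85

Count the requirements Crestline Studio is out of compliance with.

1. client consent form present → met
2. age-verification policy absent → not met
3. body-art establishment permit absent → not met
4. condition 'offers permanent makeup' does not hold → requirement n/a → met
5. aftercare instruction sheet present → met
6. first-aid certification 215 days ago vs limit 270 → met
7. condition 'serves clients under 18' holds; sharps-disposal audit 34 days ago vs limit 30 → not met
8. autoclave spore test 127 days ago vs limit 120 → not met
9. health department inspection 263 days ago vs limit 270 → met
10. sterilization log present → met
Not met: 4 of 10

4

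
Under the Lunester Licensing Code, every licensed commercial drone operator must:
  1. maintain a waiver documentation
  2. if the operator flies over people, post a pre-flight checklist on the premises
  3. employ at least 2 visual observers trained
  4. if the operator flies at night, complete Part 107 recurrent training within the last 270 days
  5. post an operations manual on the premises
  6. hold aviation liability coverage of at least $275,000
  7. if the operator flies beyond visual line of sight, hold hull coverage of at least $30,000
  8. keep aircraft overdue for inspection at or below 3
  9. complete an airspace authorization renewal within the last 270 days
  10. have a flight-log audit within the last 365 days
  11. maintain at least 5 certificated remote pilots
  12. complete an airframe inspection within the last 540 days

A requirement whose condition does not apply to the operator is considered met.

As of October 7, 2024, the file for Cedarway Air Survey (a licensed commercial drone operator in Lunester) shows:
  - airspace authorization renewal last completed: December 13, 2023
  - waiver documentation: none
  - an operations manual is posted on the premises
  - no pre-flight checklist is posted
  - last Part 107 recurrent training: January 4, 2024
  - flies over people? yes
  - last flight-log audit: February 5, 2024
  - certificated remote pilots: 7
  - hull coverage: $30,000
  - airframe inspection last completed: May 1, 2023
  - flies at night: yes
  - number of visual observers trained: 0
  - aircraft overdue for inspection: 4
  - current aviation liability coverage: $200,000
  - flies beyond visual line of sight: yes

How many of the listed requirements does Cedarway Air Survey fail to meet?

1. waiver documentation absent → not met
2. condition 'flies over people' holds; pre-flight checklist absent → not met
3. visual observers trained 0 < 2 → not met
4. condition 'flies at night' holds; Part 107 recurrent training 277 days ago vs limit 270 → not met
5. operations manual present → met
6. aviation liability coverage $200,000 < $275,000 → not met
7. condition 'flies beyond visual line of sight' holds; hull coverage $30,000 ≥ $30,000 → met
8. aircraft overdue for inspection 4 > 3 → not met
9. airspace authorization renewal 299 days ago vs limit 270 → not met
10. flight-log audit 245 days ago vs limit 365 → met
11. certificated remote pilots 7 ≥ 5 → met
12. airframe inspection 525 days ago vs limit 540 → met
Not met: 7 of 12

7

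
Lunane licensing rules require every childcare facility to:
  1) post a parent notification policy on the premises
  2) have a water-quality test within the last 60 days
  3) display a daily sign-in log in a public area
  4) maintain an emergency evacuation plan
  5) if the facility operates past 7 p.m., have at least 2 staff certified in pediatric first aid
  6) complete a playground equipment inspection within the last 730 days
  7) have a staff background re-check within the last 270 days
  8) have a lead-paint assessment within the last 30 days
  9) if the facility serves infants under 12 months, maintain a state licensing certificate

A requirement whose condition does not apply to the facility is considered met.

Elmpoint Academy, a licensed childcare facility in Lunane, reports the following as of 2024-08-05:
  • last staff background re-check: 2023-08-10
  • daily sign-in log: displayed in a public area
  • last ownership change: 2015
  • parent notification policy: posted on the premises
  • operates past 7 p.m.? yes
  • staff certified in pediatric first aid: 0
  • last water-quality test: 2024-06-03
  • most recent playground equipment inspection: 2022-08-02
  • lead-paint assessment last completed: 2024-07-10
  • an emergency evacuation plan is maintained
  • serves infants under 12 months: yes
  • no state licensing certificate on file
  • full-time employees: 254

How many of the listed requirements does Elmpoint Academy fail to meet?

1. parent notification policy present → met
2. water-quality test 63 days ago vs limit 60 → not met
3. daily sign-in log present → met
4. emergency evacuation plan present → met
5. condition 'operates past 7 p.m.' holds; staff certified in pediatric first aid 0 < 2 → not met
6. playground equipment inspection 734 days ago vs limit 730 → not met
7. staff background re-check 361 days ago vs limit 270 → not met
8. lead-paint assessment 26 days ago vs limit 30 → met
9. condition 'serves infants under 12 months' holds; state licensing certificate absent → not met
Not met: 5 of 9

5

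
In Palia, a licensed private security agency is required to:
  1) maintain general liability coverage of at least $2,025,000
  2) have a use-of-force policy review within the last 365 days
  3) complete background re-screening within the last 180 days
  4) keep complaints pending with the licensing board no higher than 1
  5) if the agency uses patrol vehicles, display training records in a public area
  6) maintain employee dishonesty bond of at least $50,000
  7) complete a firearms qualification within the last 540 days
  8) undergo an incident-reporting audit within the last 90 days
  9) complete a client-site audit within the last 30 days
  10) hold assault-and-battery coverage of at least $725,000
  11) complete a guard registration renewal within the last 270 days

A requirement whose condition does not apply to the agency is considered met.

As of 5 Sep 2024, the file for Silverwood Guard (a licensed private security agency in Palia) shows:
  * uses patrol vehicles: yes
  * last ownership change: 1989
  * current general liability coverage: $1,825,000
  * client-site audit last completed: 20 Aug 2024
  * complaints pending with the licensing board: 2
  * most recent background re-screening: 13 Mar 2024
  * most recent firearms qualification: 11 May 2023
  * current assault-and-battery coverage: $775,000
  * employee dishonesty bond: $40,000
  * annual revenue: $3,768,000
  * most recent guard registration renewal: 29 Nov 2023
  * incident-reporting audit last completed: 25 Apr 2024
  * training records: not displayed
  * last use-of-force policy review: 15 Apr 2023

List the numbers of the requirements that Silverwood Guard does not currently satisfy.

1. general liability coverage $1,825,000 < $2,025,000 → not met
2. use-of-force policy review 509 days ago vs limit 365 → not met
3. background re-screening 176 days ago vs limit 180 → met
4. complaints pending with the licensing board 2 > 1 → not met
5. condition 'uses patrol vehicles' holds; training records absent → not met
6. employee dishonesty bond $40,000 < $50,000 → not met
7. firearms qualification 483 days ago vs limit 540 → met
8. incident-reporting audit 133 days ago vs limit 90 → not met
9. client-site audit 16 days ago vs limit 30 → met
10. assault-and-battery coverage $775,000 ≥ $725,000 → met
11. guard registration renewal 281 days ago vs limit 270 → not met
Not met: 1, 2, 4, 5, 6, 8, 11

1, 2, 4, 5, 6, 8, 11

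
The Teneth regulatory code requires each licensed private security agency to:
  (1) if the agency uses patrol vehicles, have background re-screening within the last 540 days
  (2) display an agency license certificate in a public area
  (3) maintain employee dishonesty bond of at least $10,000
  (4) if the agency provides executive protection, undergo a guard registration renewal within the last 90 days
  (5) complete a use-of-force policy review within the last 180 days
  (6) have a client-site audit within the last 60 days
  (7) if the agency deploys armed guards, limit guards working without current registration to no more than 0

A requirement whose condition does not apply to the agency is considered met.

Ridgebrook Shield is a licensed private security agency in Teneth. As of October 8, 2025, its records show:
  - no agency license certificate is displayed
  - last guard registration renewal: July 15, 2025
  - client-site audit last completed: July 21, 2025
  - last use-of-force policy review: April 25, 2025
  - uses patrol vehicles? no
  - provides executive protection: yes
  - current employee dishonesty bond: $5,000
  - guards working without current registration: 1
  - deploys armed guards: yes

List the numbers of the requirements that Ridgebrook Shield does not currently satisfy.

1. condition 'uses patrol vehicles' does not hold → requirement n/a → met
2. agency license certificate absent → not met
3. employee dishonesty bond $5,000 < $10,000 → not met
4. condition 'provides executive protection' holds; guard registration renewal 85 days ago vs limit 90 → met
5. use-of-force policy review 166 days ago vs limit 180 → met
6. client-site audit 79 days ago vs limit 60 → not met
7. condition 'deploys armed guards' holds; guards working without current registration 1 > 0 → not met
Not met: 2, 3, 6, 7

2, 3, 6, 7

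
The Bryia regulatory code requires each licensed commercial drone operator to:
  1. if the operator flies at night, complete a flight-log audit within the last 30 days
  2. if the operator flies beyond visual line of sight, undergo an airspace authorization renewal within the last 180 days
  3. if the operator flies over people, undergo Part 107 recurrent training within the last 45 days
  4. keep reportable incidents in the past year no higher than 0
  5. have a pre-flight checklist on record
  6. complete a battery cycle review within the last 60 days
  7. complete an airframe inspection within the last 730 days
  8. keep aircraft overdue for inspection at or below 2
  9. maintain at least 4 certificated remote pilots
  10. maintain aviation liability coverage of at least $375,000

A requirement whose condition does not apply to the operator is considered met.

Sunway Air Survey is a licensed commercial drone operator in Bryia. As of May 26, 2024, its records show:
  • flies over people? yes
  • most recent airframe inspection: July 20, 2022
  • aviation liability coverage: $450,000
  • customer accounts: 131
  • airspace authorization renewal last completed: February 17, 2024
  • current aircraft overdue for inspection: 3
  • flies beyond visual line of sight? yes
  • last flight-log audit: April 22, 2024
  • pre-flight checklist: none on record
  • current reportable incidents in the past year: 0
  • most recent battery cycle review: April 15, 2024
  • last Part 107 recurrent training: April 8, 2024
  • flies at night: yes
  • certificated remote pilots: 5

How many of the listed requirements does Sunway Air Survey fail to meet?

1. condition 'flies at night' holds; flight-log audit 34 days ago vs limit 30 → not met
2. condition 'flies beyond visual line of sight' holds; airspace authorization renewal 99 days ago vs limit 180 → met
3. condition 'flies over people' holds; Part 107 recurrent training 48 days ago vs limit 45 → not met
4. reportable incidents in the past year 0 ≤ 0 → met
5. pre-flight checklist absent → not met
6. battery cycle review 41 days ago vs limit 60 → met
7. airframe inspection 676 days ago vs limit 730 → met
8. aircraft overdue for inspection 3 > 2 → not met
9. certificated remote pilots 5 ≥ 4 → met
10. aviation liability coverage $450,000 ≥ $375,000 → met
Not met: 4 of 10

4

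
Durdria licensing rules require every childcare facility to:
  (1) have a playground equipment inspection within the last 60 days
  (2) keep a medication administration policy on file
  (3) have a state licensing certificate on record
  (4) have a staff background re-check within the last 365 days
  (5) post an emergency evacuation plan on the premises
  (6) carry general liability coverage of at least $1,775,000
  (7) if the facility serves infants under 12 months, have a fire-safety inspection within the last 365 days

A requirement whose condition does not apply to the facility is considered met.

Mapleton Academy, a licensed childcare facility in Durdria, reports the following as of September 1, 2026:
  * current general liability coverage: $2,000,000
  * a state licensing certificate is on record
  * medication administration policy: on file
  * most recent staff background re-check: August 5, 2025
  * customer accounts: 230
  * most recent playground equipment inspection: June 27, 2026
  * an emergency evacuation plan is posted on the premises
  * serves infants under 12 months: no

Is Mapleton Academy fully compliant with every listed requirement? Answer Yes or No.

1. playground equipment inspection 66 days ago vs limit 60 → not met
2. medication administration policy present → met
3. state licensing certificate present → met
4. staff background re-check 392 days ago vs limit 365 → not met
5. emergency evacuation plan present → met
6. general liability coverage $2,000,000 ≥ $1,775,000 → met
7. condition 'serves infants under 12 months' does not hold → requirement n/a → met
Not met: 1, 4

No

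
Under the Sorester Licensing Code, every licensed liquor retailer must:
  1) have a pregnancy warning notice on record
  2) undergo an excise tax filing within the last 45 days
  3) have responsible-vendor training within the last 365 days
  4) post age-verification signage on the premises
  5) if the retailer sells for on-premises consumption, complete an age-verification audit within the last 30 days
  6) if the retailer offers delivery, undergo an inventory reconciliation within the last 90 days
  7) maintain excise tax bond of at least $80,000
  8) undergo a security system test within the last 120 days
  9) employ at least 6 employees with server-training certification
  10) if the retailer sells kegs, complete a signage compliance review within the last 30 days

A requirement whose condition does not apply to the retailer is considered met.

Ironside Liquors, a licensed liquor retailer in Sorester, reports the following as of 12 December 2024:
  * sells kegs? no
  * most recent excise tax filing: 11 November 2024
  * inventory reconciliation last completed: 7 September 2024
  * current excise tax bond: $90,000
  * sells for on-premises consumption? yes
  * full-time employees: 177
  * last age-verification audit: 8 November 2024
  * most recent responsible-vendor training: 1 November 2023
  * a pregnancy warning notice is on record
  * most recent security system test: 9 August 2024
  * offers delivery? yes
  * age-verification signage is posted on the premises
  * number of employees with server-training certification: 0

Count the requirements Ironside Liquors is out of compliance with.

5

1. pregnancy warning notice present → met
2. excise tax filing 31 days ago vs limit 45 → met
3. responsible-vendor training 407 days ago vs limit 365 → not met
4. age-verification signage present → met
5. condition 'sells for on-premises consumption' holds; age-verification audit 34 days ago vs limit 30 → not met
6. condition 'offers delivery' holds; inventory reconciliation 96 days ago vs limit 90 → not met
7. excise tax bond $90,000 ≥ $80,000 → met
8. security system test 125 days ago vs limit 120 → not met
9. employees with server-training certification 0 < 6 → not met
10. condition 'sells kegs' does not hold → requirement n/a → met
Not met: 5 of 10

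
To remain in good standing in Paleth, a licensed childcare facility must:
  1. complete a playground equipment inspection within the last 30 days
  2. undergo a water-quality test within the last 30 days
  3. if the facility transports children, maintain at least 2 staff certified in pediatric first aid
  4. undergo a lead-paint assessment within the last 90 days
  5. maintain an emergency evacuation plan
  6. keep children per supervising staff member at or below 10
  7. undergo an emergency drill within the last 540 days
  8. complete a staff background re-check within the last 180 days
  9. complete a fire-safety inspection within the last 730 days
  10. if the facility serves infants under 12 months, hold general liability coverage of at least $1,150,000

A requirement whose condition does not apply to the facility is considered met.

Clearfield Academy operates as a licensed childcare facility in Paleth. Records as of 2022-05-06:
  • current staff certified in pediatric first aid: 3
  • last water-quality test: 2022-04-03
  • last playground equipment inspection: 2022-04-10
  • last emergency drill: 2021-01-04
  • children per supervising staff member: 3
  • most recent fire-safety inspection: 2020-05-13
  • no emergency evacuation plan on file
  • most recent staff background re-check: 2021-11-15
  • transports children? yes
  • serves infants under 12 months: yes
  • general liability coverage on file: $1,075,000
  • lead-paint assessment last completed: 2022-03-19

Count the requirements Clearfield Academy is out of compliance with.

1. playground equipment inspection 26 days ago vs limit 30 → met
2. water-quality test 33 days ago vs limit 30 → not met
3. condition 'transports children' holds; staff certified in pediatric first aid 3 ≥ 2 → met
4. lead-paint assessment 48 days ago vs limit 90 → met
5. emergency evacuation plan absent → not met
6. children per supervising staff member 3 ≤ 10 → met
7. emergency drill 487 days ago vs limit 540 → met
8. staff background re-check 172 days ago vs limit 180 → met
9. fire-safety inspection 723 days ago vs limit 730 → met
10. condition 'serves infants under 12 months' holds; general liability coverage $1,075,000 < $1,150,000 → not met
Not met: 3 of 10

3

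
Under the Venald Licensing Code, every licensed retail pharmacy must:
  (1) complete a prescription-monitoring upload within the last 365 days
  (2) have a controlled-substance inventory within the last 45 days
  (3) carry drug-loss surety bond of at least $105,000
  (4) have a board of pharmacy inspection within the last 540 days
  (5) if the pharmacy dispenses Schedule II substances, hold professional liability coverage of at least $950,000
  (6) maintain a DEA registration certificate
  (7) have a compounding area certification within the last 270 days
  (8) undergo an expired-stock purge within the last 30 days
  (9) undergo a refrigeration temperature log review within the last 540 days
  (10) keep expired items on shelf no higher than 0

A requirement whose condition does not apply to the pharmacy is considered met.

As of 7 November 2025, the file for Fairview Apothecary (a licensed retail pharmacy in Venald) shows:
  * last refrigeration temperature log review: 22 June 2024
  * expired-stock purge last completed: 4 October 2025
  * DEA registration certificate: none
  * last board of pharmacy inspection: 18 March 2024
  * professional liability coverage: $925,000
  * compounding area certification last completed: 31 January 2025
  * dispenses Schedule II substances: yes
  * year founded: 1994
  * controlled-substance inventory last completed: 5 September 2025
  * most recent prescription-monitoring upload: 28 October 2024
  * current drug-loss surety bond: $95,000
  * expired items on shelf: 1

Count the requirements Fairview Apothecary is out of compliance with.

9

1. prescription-monitoring upload 375 days ago vs limit 365 → not met
2. controlled-substance inventory 63 days ago vs limit 45 → not met
3. drug-loss surety bond $95,000 < $105,000 → not met
4. board of pharmacy inspection 599 days ago vs limit 540 → not met
5. condition 'dispenses Schedule II substances' holds; professional liability coverage $925,000 < $950,000 → not met
6. DEA registration certificate absent → not met
7. compounding area certification 280 days ago vs limit 270 → not met
8. expired-stock purge 34 days ago vs limit 30 → not met
9. refrigeration temperature log review 503 days ago vs limit 540 → met
10. expired items on shelf 1 > 0 → not met
Not met: 9 of 10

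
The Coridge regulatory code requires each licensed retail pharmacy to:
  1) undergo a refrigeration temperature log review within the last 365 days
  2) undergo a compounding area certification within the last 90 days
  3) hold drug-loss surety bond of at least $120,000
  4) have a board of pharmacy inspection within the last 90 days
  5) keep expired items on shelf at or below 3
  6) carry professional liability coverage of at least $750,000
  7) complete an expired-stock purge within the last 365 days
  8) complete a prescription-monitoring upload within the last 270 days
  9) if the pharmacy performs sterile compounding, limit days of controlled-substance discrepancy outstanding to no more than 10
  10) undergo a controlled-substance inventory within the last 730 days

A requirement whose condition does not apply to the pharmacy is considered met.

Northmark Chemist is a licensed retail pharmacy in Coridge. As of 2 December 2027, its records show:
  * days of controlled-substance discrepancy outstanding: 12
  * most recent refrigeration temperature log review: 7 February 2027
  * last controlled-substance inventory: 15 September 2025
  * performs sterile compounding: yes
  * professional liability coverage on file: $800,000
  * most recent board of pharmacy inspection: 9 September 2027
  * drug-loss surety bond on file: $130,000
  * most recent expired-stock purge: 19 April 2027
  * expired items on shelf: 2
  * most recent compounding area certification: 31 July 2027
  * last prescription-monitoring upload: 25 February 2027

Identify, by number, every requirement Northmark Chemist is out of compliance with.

1. refrigeration temperature log review 298 days ago vs limit 365 → met
2. compounding area certification 124 days ago vs limit 90 → not met
3. drug-loss surety bond $130,000 ≥ $120,000 → met
4. board of pharmacy inspection 84 days ago vs limit 90 → met
5. expired items on shelf 2 ≤ 3 → met
6. professional liability coverage $800,000 ≥ $750,000 → met
7. expired-stock purge 227 days ago vs limit 365 → met
8. prescription-monitoring upload 280 days ago vs limit 270 → not met
9. condition 'performs sterile compounding' holds; days of controlled-substance discrepancy outstanding 12 > 10 → not met
10. controlled-substance inventory 808 days ago vs limit 730 → not met
Not met: 2, 8, 9, 10

2, 8, 9, 10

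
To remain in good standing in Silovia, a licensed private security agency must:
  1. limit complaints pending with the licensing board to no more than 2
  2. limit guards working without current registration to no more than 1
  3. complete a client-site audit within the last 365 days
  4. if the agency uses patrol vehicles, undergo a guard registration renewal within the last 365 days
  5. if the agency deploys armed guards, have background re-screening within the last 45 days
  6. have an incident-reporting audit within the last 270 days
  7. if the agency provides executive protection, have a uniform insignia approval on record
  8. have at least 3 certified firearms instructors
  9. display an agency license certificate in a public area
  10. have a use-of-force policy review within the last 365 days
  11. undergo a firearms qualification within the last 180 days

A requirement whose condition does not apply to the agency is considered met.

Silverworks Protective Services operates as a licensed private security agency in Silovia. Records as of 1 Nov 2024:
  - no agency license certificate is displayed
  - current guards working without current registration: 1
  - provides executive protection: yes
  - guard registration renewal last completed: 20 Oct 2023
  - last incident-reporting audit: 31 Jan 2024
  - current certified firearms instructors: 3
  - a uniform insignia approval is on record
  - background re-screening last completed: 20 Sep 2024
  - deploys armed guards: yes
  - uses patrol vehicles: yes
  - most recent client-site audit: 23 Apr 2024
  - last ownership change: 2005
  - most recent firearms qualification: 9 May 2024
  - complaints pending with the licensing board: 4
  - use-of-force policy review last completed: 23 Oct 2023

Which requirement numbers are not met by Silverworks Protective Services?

1, 4, 6, 9, 10

1. complaints pending with the licensing board 4 > 2 → not met
2. guards working without current registration 1 ≤ 1 → met
3. client-site audit 192 days ago vs limit 365 → met
4. condition 'uses patrol vehicles' holds; guard registration renewal 378 days ago vs limit 365 → not met
5. condition 'deploys armed guards' holds; background re-screening 42 days ago vs limit 45 → met
6. incident-reporting audit 275 days ago vs limit 270 → not met
7. condition 'provides executive protection' holds; uniform insignia approval present → met
8. certified firearms instructors 3 ≥ 3 → met
9. agency license certificate absent → not met
10. use-of-force policy review 375 days ago vs limit 365 → not met
11. firearms qualification 176 days ago vs limit 180 → met
Not met: 1, 4, 6, 9, 10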